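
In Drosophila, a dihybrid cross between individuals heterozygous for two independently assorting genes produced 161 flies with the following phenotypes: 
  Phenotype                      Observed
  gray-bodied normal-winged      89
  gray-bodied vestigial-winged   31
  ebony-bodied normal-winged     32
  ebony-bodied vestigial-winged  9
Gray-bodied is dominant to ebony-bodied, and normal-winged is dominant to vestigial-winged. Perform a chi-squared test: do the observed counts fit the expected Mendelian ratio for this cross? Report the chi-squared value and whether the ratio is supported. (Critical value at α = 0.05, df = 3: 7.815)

A dihybrid F₂ with independent assortment and complete dominance at both loci gives a 9:3:3:1 phenotypic ratio.
Total ratio parts = 16. Expected numbers out of 161:
  gray-bodied normal-winged: 161 × 9/16 = 90.5625
  gray-bodied vestigial-winged: 161 × 3/16 = 30.1875
  ebony-bodied normal-winged: 161 × 3/16 = 30.1875
  ebony-bodied vestigial-winged: 161 × 1/16 = 10.0625
χ² = Σ (O − E)² / E
  gray-bodied normal-winged: (89 − 90.5625)² / 90.5625 = 0.0270
  gray-bodied vestigial-winged: (31 − 30.1875)² / 30.1875 = 0.0219
  ebony-bodied normal-winged: (32 − 30.1875)² / 30.1875 = 0.1088
  ebony-bodied vestigial-winged: (9 − 10.0625)² / 10.0625 = 0.1122
χ² = 0.0270 + 0.0219 + 0.1088 + 0.1122 = 0.2699 ≈ 0.270
Degrees of freedom = 4 − 1 = 3; critical value at α = 0.05 is 7.815.
Since 0.270 < 7.815, we fail to reject the null hypothesis — the data are consistent with the 9:3:3:1 ratio.

0.270; consistent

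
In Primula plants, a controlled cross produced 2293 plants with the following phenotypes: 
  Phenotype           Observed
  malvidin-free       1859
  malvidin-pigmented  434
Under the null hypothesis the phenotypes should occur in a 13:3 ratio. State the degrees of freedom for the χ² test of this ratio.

A goodness-of-fit test with 2 phenotype classes has df = 2 − 1 = 1.

1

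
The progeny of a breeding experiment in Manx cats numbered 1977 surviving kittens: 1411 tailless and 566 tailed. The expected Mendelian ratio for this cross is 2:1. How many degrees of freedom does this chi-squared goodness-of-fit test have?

A goodness-of-fit test with 2 phenotype classes has df = 2 − 1 = 1.

1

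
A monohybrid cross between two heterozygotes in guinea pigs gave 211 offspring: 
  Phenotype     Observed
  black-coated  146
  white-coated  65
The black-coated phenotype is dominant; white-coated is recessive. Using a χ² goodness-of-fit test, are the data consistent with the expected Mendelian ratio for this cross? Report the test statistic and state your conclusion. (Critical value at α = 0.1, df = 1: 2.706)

For a monohybrid cross between heterozygotes with complete dominance, the expected phenotypic ratio is 3:1.
Under the 3:1 hypothesis (Σ ratio = 4, N = 211):
  black-coated: 211 × 3/4 = 158.25
  white-coated: 211 × 1/4 = 52.75
χ² = Σ (O − E)² / E
  black-coated: (146 − 158.25)² / 158.25 = 0.9483
  white-coated: (65 − 52.75)² / 52.75 = 2.8448
χ² = 0.9483 + 2.8448 = 3.7931 ≈ 3.793
Degrees of freedom = 2 − 1 = 1; critical value at α = 0.1 is 2.706.
Since 3.793 > 2.706, we reject the null hypothesis — the data do not fit the 3:1 ratio.

3.793; not consistent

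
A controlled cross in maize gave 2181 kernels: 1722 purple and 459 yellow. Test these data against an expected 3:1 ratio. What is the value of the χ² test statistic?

Expected counts for N = 2181 under a 3:1 ratio (total parts = 4):
  purple: 2181 × 3/4 = 1635.75
  yellow: 2181 × 1/4 = 545.25
χ² = Σ (O − E)² / E
  purple: (1722 − 1635.75)² / 1635.75 = 4.5478
  yellow: (459 − 545.25)² / 545.25 = 13.6434
χ² = 4.5478 + 13.6434 = 18.1912 ≈ 18.191

18.191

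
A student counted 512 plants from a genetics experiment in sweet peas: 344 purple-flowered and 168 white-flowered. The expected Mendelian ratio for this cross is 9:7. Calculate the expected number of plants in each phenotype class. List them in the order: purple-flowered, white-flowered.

288, 224

Under the 9:7 hypothesis (Σ ratio = 16, N = 512):
  purple-flowered: 512 × 9/16 = 288
  white-flowered: 512 × 7/16 = 224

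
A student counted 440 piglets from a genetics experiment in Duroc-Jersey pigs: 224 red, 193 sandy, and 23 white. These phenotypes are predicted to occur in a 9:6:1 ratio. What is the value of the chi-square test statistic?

The 9:6:1 ratio has 16 parts, so with N = 440 the expected counts are:
  red: 440 × 9/16 = 247.5
  sandy: 440 × 6/16 = 165
  white: 440 × 1/16 = 27.5
χ² = Σ (O − E)² / E
  red: (224 − 247.5)² / 247.5 = 2.2313
  sandy: (193 − 165)² / 165 = 4.7515
  white: (23 − 27.5)² / 27.5 = 0.7364
χ² = 2.2313 + 4.7515 + 0.7364 = 7.7192 ≈ 7.719

7.719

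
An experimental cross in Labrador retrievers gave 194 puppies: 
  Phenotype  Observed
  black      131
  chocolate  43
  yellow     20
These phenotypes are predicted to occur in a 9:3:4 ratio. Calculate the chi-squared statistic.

The 9:3:4 ratio has 16 parts, so with N = 194 the expected counts are:
  black: 194 × 9/16 = 109.125
  chocolate: 194 × 3/16 = 36.375
  yellow: 194 × 4/16 = 48.5
χ² = Σ (O − E)² / E
  black: (131 − 109.125)² / 109.125 = 4.3850
  chocolate: (43 − 36.375)² / 36.375 = 1.2066
  yellow: (20 − 48.5)² / 48.5 = 16.7474
χ² = 4.3850 + 1.2066 + 16.7474 = 22.339

22.339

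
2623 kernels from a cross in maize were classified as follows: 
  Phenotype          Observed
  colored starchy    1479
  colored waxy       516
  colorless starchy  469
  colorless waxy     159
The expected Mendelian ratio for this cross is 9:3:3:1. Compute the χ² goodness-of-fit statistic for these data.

The 9:3:3:1 ratio has 16 parts, so with N = 2623 the expected counts are:
  colored starchy: 2623 × 9/16 = 1475.4375
  colored waxy: 2623 × 3/16 = 491.8125
  colorless starchy: 2623 × 3/16 = 491.8125
  colorless waxy: 2623 × 1/16 = 163.9375
χ² = Σ (O − E)² / E
  colored starchy: (1479 − 1475.4375)² / 1475.4375 = 0.0086
  colored waxy: (516 − 491.8125)² / 491.8125 = 1.1895
  colorless starchy: (469 − 491.8125)² / 491.8125 = 1.0581
  colorless waxy: (159 − 163.9375)² / 163.9375 = 0.1487
χ² = 0.0086 + 1.1895 + 1.0581 + 0.1487 = 2.4049 ≈ 2.405

2.405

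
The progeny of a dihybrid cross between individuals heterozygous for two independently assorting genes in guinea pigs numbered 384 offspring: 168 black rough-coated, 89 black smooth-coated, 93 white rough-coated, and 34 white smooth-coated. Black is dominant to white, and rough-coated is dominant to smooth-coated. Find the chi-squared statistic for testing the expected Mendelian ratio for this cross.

A dihybrid F₂ with independent assortment and complete dominance at both loci gives a 9:3:3:1 phenotypic ratio.
Total ratio parts = 16. Expected numbers out of 384:
  black rough-coated: 384 × 9/16 = 216
  black smooth-coated: 384 × 3/16 = 72
  white rough-coated: 384 × 3/16 = 72
  white smooth-coated: 384 × 1/16 = 24
χ² = Σ (O − E)² / E
  black rough-coated: (168 − 216)² / 216 = 10.6667
  black smooth-coated: (89 − 72)² / 72 = 4.0139
  white rough-coated: (93 − 72)² / 72 = 6.1250
  white smooth-coated: (34 − 24)² / 24 = 4.1667
χ² = 10.6667 + 4.0139 + 6.1250 + 4.1667 = 24.9723 ≈ 24.972

24.972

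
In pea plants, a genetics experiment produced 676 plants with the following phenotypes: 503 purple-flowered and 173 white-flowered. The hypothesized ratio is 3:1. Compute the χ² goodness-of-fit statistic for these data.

Under the 3:1 hypothesis (Σ ratio = 4, N = 676):
  purple-flowered: 676 × 3/4 = 507
  white-flowered: 676 × 1/4 = 169
χ² = Σ (O − E)² / E
  purple-flowered: (503 − 507)² / 507 = 0.0316
  white-flowered: (173 − 169)² / 169 = 0.0947
χ² = 0.0316 + 0.0947 = 0.1263 ≈ 0.126

0.126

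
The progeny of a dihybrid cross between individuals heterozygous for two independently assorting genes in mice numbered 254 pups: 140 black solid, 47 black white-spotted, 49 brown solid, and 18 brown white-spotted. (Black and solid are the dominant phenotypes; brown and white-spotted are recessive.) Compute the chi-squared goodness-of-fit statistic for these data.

A dihybrid F₂ with independent assortment and complete dominance at both loci gives a 9:3:3:1 phenotypic ratio.
Total ratio parts = 16. Expected numbers out of 254:
  black solid: 254 × 9/16 = 142.875
  black white-spotted: 254 × 3/16 = 47.625
  brown solid: 254 × 3/16 = 47.625
  brown white-spotted: 254 × 1/16 = 15.875
χ² = Σ (O − E)² / E
  black solid: (140 − 142.875)² / 142.875 = 0.0579
  black white-spotted: (47 − 47.625)² / 47.625 = 0.0082
  brown solid: (49 − 47.625)² / 47.625 = 0.0397
  brown white-spotted: (18 − 15.875)² / 15.875 = 0.2844
χ² = 0.0579 + 0.0082 + 0.0397 + 0.2844 = 0.3902 ≈ 0.390

0.390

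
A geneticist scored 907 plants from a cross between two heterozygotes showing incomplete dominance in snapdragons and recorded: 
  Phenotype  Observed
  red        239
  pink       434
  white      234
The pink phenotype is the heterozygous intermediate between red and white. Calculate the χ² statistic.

With incomplete dominance, a heterozygote × heterozygote cross gives a 1:2:1 phenotypic ratio.
The 1:2:1 ratio has 4 parts, so with N = 907 the expected counts are:
  red: 907 × 1/4 = 226.75
  pink: 907 × 2/4 = 453.5
  white: 907 × 1/4 = 226.75
χ² = Σ (O − E)² / E
  red: (239 − 226.75)² / 226.75 = 0.6618
  pink: (434 − 453.5)² / 453.5 = 0.8385
  white: (234 − 226.75)² / 226.75 = 0.2318
χ² = 0.6618 + 0.8385 + 0.2318 = 1.7321 ≈ 1.732

1.732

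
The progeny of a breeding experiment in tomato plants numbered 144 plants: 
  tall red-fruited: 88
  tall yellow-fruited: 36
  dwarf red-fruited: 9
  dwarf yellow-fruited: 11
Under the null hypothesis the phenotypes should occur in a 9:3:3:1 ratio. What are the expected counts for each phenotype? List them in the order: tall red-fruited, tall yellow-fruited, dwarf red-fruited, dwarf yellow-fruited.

The 9:3:3:1 ratio has 16 parts, so with N = 144 the expected counts are:
  tall red-fruited: 144 × 9/16 = 81
  tall yellow-fruited: 144 × 3/16 = 27
  dwarf red-fruited: 144 × 3/16 = 27
  dwarf yellow-fruited: 144 × 1/16 = 9

81, 27, 27, 9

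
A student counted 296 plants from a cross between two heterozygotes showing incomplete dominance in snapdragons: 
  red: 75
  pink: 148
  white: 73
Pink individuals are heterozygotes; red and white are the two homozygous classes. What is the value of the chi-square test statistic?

With incomplete dominance, a heterozygote × heterozygote cross gives a 1:2:1 phenotypic ratio.
Expected counts for N = 296 under a 1:2:1 ratio (total parts = 4):
  red: 296 × 1/4 = 74
  pink: 296 × 2/4 = 148
  white: 296 × 1/4 = 74
χ² = Σ (O − E)² / E
  red: (75 − 74)² / 74 = 0.0135
  pink: (148 − 148)² / 148 = 0.0000
  white: (73 − 74)² / 74 = 0.0135
χ² = 0.0135 + 0.0000 + 0.0135 = 0.027

0.027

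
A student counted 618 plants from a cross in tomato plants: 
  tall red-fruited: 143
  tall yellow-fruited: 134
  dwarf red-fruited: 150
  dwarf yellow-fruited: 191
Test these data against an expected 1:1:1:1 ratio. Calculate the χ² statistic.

12.330

The 1:1:1:1 ratio has 4 parts, so with N = 618 the expected counts are:
  tall red-fruited: 618 × 1/4 = 154.5
  tall yellow-fruited: 618 × 1/4 = 154.5
  dwarf red-fruited: 618 × 1/4 = 154.5
  dwarf yellow-fruited: 618 × 1/4 = 154.5
χ² = Σ (O − E)² / E
  tall red-fruited: (143 − 154.5)² / 154.5 = 0.8560
  tall yellow-fruited: (134 − 154.5)² / 154.5 = 2.7201
  dwarf red-fruited: (150 − 154.5)² / 154.5 = 0.1311
  dwarf yellow-fruited: (191 − 154.5)² / 154.5 = 8.6230
χ² = 0.8560 + 2.7201 + 0.1311 + 8.6230 = 12.3302 ≈ 12.330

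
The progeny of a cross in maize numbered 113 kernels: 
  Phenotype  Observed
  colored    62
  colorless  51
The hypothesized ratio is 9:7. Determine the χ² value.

0.088

Expected counts for N = 113 under a 9:7 ratio (total parts = 16):
  colored: 113 × 9/16 = 63.5625
  colorless: 113 × 7/16 = 49.4375
χ² = Σ (O − E)² / E
  colored: (62 − 63.5625)² / 63.5625 = 0.0384
  colorless: (51 − 49.4375)² / 49.4375 = 0.0494
χ² = 0.0384 + 0.0494 = 0.0878 ≈ 0.088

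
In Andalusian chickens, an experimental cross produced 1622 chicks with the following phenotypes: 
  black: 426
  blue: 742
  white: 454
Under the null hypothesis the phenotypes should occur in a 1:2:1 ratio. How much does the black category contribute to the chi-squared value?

1.036

Under the 1:2:1 hypothesis (Σ ratio = 4, N = 1622):
  black: 1622 × 1/4 = 405.5
  blue: 1622 × 2/4 = 811
  white: 1622 × 1/4 = 405.5
Contribution of black: (426 − 405.5)² / 405.5 = 1.0364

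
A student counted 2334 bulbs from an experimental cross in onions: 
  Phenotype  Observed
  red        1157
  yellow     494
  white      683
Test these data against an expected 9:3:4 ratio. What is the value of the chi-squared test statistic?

Total ratio parts = 16. Expected numbers out of 2334:
  red: 2334 × 9/16 = 1312.875
  yellow: 2334 × 3/16 = 437.625
  white: 2334 × 4/16 = 583.5
χ² = Σ (O − E)² / E
  red: (1157 − 1312.875)² / 1312.875 = 18.5067
  yellow: (494 − 437.625)² / 437.625 = 7.2622
  white: (683 − 583.5)² / 583.5 = 16.9670
χ² = 18.5067 + 7.2622 + 16.9670 = 42.7359 ≈ 42.736

42.736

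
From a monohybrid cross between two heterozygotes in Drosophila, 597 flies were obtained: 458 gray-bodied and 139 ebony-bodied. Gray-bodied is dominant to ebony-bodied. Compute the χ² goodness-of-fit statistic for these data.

0.939

For a monohybrid cross between heterozygotes with complete dominance, the expected phenotypic ratio is 3:1.
Under the 3:1 hypothesis (Σ ratio = 4, N = 597):
  gray-bodied: 597 × 3/4 = 447.75
  ebony-bodied: 597 × 1/4 = 149.25
χ² = Σ (O − E)² / E
  gray-bodied: (458 − 447.75)² / 447.75 = 0.2346
  ebony-bodied: (139 − 149.25)² / 149.25 = 0.7039
χ² = 0.2346 + 0.7039 = 0.9385 ≈ 0.939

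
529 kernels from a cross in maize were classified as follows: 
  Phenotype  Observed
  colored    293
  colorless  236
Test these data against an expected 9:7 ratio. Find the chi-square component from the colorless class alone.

Under the 9:7 hypothesis (Σ ratio = 16, N = 529):
  colored: 529 × 9/16 = 297.5625
  colorless: 529 × 7/16 = 231.4375
Contribution of colorless: (236 − 231.4375)² / 231.4375 = 0.0899

0.090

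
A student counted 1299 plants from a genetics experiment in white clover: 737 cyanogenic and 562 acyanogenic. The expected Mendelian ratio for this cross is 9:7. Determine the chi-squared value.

Expected counts for N = 1299 under a 9:7 ratio (total parts = 16):
  cyanogenic: 1299 × 9/16 = 730.6875
  acyanogenic: 1299 × 7/16 = 568.3125
χ² = Σ (O − E)² / E
  cyanogenic: (737 − 730.6875)² / 730.6875 = 0.0545
  acyanogenic: (562 − 568.3125)² / 568.3125 = 0.0701
χ² = 0.0545 + 0.0701 = 0.1246 ≈ 0.125

0.125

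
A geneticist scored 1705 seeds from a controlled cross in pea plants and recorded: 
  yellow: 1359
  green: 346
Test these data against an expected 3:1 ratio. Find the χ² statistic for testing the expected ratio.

Expected counts for N = 1705 under a 3:1 ratio (total parts = 4):
  yellow: 1705 × 3/4 = 1278.75
  green: 1705 × 1/4 = 426.25
χ² = Σ (O − E)² / E
  yellow: (1359 − 1278.75)² / 1278.75 = 5.0362
  green: (346 − 426.25)² / 426.25 = 15.1087
χ² = 5.0362 + 15.1087 = 20.1449 ≈ 20.145

20.145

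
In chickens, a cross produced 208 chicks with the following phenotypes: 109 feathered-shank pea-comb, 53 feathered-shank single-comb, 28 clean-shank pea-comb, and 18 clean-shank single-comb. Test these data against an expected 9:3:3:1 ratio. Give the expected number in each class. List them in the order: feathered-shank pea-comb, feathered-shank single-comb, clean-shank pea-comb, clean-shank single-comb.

117, 39, 39, 13

Under the 9:3:3:1 hypothesis (Σ ratio = 16, N = 208):
  feathered-shank pea-comb: 208 × 9/16 = 117
  feathered-shank single-comb: 208 × 3/16 = 39
  clean-shank pea-comb: 208 × 3/16 = 39
  clean-shank single-comb: 208 × 1/16 = 13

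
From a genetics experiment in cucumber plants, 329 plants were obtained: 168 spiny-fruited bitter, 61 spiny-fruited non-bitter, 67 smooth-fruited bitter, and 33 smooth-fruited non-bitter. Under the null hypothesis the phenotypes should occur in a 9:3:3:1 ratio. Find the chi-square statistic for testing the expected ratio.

Total ratio parts = 16. Expected numbers out of 329:
  spiny-fruited bitter: 329 × 9/16 = 185.0625
  spiny-fruited non-bitter: 329 × 3/16 = 61.6875
  smooth-fruited bitter: 329 × 3/16 = 61.6875
  smooth-fruited non-bitter: 329 × 1/16 = 20.5625
χ² = Σ (O − E)² / E
  spiny-fruited bitter: (168 − 185.0625)² / 185.0625 = 1.5731
  spiny-fruited non-bitter: (61 − 61.6875)² / 61.6875 = 0.0077
  smooth-fruited bitter: (67 − 61.6875)² / 61.6875 = 0.4575
  smooth-fruited non-bitter: (33 − 20.5625)² / 20.5625 = 7.5230
χ² = 1.5731 + 0.0077 + 0.4575 + 7.5230 = 9.5613 ≈ 9.561

9.561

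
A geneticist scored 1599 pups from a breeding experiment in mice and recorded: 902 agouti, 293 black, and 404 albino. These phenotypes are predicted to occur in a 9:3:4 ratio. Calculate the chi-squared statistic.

0.207

Total ratio parts = 16. Expected numbers out of 1599:
  agouti: 1599 × 9/16 = 899.4375
  black: 1599 × 3/16 = 299.8125
  albino: 1599 × 4/16 = 399.75
χ² = Σ (O − E)² / E
  agouti: (902 − 899.4375)² / 899.4375 = 0.0073
  black: (293 − 299.8125)² / 299.8125 = 0.1548
  albino: (404 − 399.75)² / 399.75 = 0.0452
χ² = 0.0073 + 0.1548 + 0.0452 = 0.2073 ≈ 0.207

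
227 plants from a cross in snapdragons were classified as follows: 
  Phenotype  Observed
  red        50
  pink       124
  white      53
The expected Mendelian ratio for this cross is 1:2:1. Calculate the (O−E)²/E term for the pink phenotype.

Expected counts for N = 227 under a 1:2:1 ratio (total parts = 4):
  red: 227 × 1/4 = 56.75
  pink: 227 × 2/4 = 113.5
  white: 227 × 1/4 = 56.75
Contribution of pink: (124 − 113.5)² / 113.5 = 0.9714

0.971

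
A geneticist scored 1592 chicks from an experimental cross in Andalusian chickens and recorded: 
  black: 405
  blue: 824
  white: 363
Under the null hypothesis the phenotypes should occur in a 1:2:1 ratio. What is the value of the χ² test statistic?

4.186

The 1:2:1 ratio has 4 parts, so with N = 1592 the expected counts are:
  black: 1592 × 1/4 = 398
  blue: 1592 × 2/4 = 796
  white: 1592 × 1/4 = 398
χ² = Σ (O − E)² / E
  black: (405 − 398)² / 398 = 0.1231
  blue: (824 − 796)² / 796 = 0.9849
  white: (363 − 398)² / 398 = 3.0779
χ² = 0.1231 + 0.9849 + 3.0779 = 4.1859 ≈ 4.186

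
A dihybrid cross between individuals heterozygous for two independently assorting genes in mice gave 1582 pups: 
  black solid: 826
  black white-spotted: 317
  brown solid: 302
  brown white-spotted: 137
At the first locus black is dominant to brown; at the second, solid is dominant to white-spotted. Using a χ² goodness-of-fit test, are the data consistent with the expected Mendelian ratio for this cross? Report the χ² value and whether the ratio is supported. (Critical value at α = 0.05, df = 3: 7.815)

20.782; not consistent

A dihybrid F₂ with independent assortment and complete dominance at both loci gives a 9:3:3:1 phenotypic ratio.
Expected counts for N = 1582 under a 9:3:3:1 ratio (total parts = 16):
  black solid: 1582 × 9/16 = 889.875
  black white-spotted: 1582 × 3/16 = 296.625
  brown solid: 1582 × 3/16 = 296.625
  brown white-spotted: 1582 × 1/16 = 98.875
χ² = Σ (O − E)² / E
  black solid: (826 − 889.875)² / 889.875 = 4.5849
  black white-spotted: (317 − 296.625)² / 296.625 = 1.3995
  brown solid: (302 − 296.625)² / 296.625 = 0.0974
  brown white-spotted: (137 − 98.875)² / 98.875 = 14.7005
χ² = 4.5849 + 1.3995 + 0.0974 + 14.7005 = 20.7823 ≈ 20.782
Degrees of freedom = 4 − 1 = 3; critical value at α = 0.05 is 7.815.
Since 20.782 > 7.815, we reject the null hypothesis — the data do not fit the 9:3:3:1 ratio.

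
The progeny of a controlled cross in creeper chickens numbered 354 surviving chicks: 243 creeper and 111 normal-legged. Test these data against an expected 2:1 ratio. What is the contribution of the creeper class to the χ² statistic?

Expected counts for N = 354 under a 2:1 ratio (total parts = 3):
  creeper: 354 × 2/3 = 236
  normal-legged: 354 × 1/3 = 118
Contribution of creeper: (243 − 236)² / 236 = 0.2076

0.208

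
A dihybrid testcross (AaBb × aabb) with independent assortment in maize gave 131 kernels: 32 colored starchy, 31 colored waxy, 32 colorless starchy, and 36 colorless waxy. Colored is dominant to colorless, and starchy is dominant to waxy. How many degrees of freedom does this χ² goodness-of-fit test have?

A dihybrid testcross with independent assortment gives a 1:1:1:1 ratio.
A goodness-of-fit test with 4 phenotype classes has df = 4 − 1 = 3.

3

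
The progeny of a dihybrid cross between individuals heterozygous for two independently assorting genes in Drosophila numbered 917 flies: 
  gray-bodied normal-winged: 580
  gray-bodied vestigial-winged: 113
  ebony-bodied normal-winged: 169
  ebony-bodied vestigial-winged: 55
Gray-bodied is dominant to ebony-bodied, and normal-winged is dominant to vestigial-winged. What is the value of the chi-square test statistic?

A dihybrid F₂ with independent assortment and complete dominance at both loci gives a 9:3:3:1 phenotypic ratio.
The 9:3:3:1 ratio has 16 parts, so with N = 917 the expected counts are:
  gray-bodied normal-winged: 917 × 9/16 = 515.8125
  gray-bodied vestigial-winged: 917 × 3/16 = 171.9375
  ebony-bodied normal-winged: 917 × 3/16 = 171.9375
  ebony-bodied vestigial-winged: 917 × 1/16 = 57.3125
χ² = Σ (O − E)² / E
  gray-bodied normal-winged: (580 − 515.8125)² / 515.8125 = 7.9875
  gray-bodied vestigial-winged: (113 − 171.9375)² / 171.9375 = 20.2029
  ebony-bodied normal-winged: (169 − 171.9375)² / 171.9375 = 0.0502
  ebony-bodied vestigial-winged: (55 − 57.3125)² / 57.3125 = 0.0933
χ² = 7.9875 + 20.2029 + 0.0502 + 0.0933 = 28.3339 ≈ 28.334

28.334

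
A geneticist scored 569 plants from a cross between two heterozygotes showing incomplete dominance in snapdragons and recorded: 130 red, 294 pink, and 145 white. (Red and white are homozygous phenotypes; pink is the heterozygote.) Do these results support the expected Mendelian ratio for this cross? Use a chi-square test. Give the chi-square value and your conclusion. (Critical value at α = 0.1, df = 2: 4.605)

1.425; consistent

With incomplete dominance, a heterozygote × heterozygote cross gives a 1:2:1 phenotypic ratio.
The 1:2:1 ratio has 4 parts, so with N = 569 the expected counts are:
  red: 569 × 1/4 = 142.25
  pink: 569 × 2/4 = 284.5
  white: 569 × 1/4 = 142.25
χ² = Σ (O − E)² / E
  red: (130 − 142.25)² / 142.25 = 1.0549
  pink: (294 − 284.5)² / 284.5 = 0.3172
  white: (145 − 142.25)² / 142.25 = 0.0532
χ² = 1.0549 + 0.3172 + 0.0532 = 1.4253 ≈ 1.425
Degrees of freedom = 3 − 1 = 2; critical value at α = 0.1 is 4.605.
Since 1.425 < 4.605, we fail to reject the null hypothesis — the data are consistent with the 1:2:1 ratio.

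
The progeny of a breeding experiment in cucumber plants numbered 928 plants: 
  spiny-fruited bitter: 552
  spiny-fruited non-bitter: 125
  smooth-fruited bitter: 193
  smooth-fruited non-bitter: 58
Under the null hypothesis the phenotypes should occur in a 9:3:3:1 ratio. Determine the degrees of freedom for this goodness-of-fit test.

A goodness-of-fit test with 4 phenotype classes has df = 4 − 1 = 3.

3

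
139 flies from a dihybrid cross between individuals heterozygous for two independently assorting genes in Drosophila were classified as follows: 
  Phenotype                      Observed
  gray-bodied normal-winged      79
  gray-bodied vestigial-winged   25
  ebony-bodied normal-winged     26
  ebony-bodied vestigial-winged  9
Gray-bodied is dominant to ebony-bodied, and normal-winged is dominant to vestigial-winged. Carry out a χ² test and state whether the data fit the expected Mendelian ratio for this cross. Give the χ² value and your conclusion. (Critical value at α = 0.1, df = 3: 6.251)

0.063; consistent

A dihybrid F₂ with independent assortment and complete dominance at both loci gives a 9:3:3:1 phenotypic ratio.
Under the 9:3:3:1 hypothesis (Σ ratio = 16, N = 139):
  gray-bodied normal-winged: 139 × 9/16 = 78.1875
  gray-bodied vestigial-winged: 139 × 3/16 = 26.0625
  ebony-bodied normal-winged: 139 × 3/16 = 26.0625
  ebony-bodied vestigial-winged: 139 × 1/16 = 8.6875
χ² = Σ (O − E)² / E
  gray-bodied normal-winged: (79 − 78.1875)² / 78.1875 = 0.0084
  gray-bodied vestigial-winged: (25 − 26.0625)² / 26.0625 = 0.0433
  ebony-bodied normal-winged: (26 − 26.0625)² / 26.0625 = 0.0001
  ebony-bodied vestigial-winged: (9 − 8.6875)² / 8.6875 = 0.0112
χ² = 0.0084 + 0.0433 + 0.0001 + 0.0112 = 0.063
Degrees of freedom = 4 − 1 = 3; critical value at α = 0.1 is 6.251.
Since 0.063 < 6.251, we fail to reject the null hypothesis — the data are consistent with the 9:3:3:1 ratio.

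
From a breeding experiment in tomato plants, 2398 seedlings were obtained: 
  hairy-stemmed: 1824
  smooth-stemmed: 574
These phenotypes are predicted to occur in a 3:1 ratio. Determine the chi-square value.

1.446

The 3:1 ratio has 4 parts, so with N = 2398 the expected counts are:
  hairy-stemmed: 2398 × 3/4 = 1798.5
  smooth-stemmed: 2398 × 1/4 = 599.5
χ² = Σ (O − E)² / E
  hairy-stemmed: (1824 − 1798.5)² / 1798.5 = 0.3616
  smooth-stemmed: (574 − 599.5)² / 599.5 = 1.0847
χ² = 0.3616 + 1.0847 = 1.4463 ≈ 1.446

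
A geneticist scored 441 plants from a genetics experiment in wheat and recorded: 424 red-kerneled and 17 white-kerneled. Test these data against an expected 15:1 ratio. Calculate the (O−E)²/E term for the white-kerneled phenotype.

4.048

Expected counts for N = 441 under a 15:1 ratio (total parts = 16):
  red-kerneled: 441 × 15/16 = 413.4375
  white-kerneled: 441 × 1/16 = 27.5625
Contribution of white-kerneled: (17 − 27.5625)² / 27.5625 = 4.0478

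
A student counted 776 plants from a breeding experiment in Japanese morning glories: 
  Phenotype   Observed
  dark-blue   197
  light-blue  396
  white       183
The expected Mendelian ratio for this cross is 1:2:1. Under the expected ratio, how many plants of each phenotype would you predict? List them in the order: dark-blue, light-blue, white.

Expected counts for N = 776 under a 1:2:1 ratio (total parts = 4):
  dark-blue: 776 × 1/4 = 194
  light-blue: 776 × 2/4 = 388
  white: 776 × 1/4 = 194

194, 388, 194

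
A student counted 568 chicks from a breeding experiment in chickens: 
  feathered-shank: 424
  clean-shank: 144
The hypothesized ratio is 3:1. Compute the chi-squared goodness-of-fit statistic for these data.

0.038

Total ratio parts = 4. Expected numbers out of 568:
  feathered-shank: 568 × 3/4 = 426
  clean-shank: 568 × 1/4 = 142
χ² = Σ (O − E)² / E
  feathered-shank: (424 − 426)² / 426 = 0.0094
  clean-shank: (144 − 142)² / 142 = 0.0282
χ² = 0.0094 + 0.0282 = 0.0376 ≈ 0.038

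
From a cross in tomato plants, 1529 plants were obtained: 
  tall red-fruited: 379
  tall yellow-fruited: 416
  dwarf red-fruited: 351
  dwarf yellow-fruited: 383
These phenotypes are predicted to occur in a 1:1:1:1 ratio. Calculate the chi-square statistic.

5.564

Expected counts for N = 1529 under a 1:1:1:1 ratio (total parts = 4):
  tall red-fruited: 1529 × 1/4 = 382.25
  tall yellow-fruited: 1529 × 1/4 = 382.25
  dwarf red-fruited: 1529 × 1/4 = 382.25
  dwarf yellow-fruited: 1529 × 1/4 = 382.25
χ² = Σ (O − E)² / E
  tall red-fruited: (379 − 382.25)² / 382.25 = 0.0276
  tall yellow-fruited: (416 − 382.25)² / 382.25 = 2.9799
  dwarf red-fruited: (351 − 382.25)² / 382.25 = 2.5548
  dwarf yellow-fruited: (383 − 382.25)² / 382.25 = 0.0015
χ² = 0.0276 + 2.9799 + 2.5548 + 0.0015 = 5.5638 ≈ 5.564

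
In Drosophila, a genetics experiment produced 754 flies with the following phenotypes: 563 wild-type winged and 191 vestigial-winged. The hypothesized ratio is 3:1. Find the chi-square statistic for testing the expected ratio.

Under the 3:1 hypothesis (Σ ratio = 4, N = 754):
  wild-type winged: 754 × 3/4 = 565.5
  vestigial-winged: 754 × 1/4 = 188.5
χ² = Σ (O − E)² / E
  wild-type winged: (563 − 565.5)² / 565.5 = 0.0111
  vestigial-winged: (191 − 188.5)² / 188.5 = 0.0332
χ² = 0.0111 + 0.0332 = 0.0443 ≈ 0.044

0.044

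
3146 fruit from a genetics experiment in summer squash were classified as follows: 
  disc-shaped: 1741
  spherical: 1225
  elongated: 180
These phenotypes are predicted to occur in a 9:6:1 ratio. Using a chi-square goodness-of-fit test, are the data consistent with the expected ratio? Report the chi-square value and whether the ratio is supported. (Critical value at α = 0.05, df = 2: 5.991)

Under the 9:6:1 hypothesis (Σ ratio = 16, N = 3146):
  disc-shaped: 3146 × 9/16 = 1769.625
  spherical: 3146 × 6/16 = 1179.75
  elongated: 3146 × 1/16 = 196.625
χ² = Σ (O − E)² / E
  disc-shaped: (1741 − 1769.625)² / 1769.625 = 0.4630
  spherical: (1225 − 1179.75)² / 1179.75 = 1.7356
  elongated: (180 − 196.625)² / 196.625 = 1.4057
χ² = 0.4630 + 1.7356 + 1.4057 = 3.6043 ≈ 3.604
Degrees of freedom = 3 − 1 = 2; critical value at α = 0.05 is 5.991.
Since 3.604 < 5.991, we fail to reject the null hypothesis — the data are consistent with the 9:6:1 ratio.

3.604; consistent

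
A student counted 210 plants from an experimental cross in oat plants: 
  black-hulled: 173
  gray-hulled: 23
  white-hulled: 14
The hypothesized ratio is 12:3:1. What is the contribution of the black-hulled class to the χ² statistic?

1.525

The 12:3:1 ratio has 16 parts, so with N = 210 the expected counts are:
  black-hulled: 210 × 12/16 = 157.5
  gray-hulled: 210 × 3/16 = 39.375
  white-hulled: 210 × 1/16 = 13.125
Contribution of black-hulled: (173 − 157.5)² / 157.5 = 1.5254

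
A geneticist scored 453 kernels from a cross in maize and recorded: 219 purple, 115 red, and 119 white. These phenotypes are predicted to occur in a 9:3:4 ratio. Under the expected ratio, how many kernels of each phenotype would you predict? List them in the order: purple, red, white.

Expected counts for N = 453 under a 9:3:4 ratio (total parts = 16):
  purple: 453 × 9/16 = 254.8125
  red: 453 × 3/16 = 84.9375
  white: 453 × 4/16 = 113.25

254.8125, 84.9375, 113.25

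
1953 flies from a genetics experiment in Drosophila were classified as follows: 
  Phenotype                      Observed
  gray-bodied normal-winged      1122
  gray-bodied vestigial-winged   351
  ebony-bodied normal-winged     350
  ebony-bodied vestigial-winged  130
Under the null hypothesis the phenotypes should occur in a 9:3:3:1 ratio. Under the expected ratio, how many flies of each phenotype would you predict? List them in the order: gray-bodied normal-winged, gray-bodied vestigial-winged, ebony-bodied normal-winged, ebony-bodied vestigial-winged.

The 9:3:3:1 ratio has 16 parts, so with N = 1953 the expected counts are:
  gray-bodied normal-winged: 1953 × 9/16 = 1098.5625
  gray-bodied vestigial-winged: 1953 × 3/16 = 366.1875
  ebony-bodied normal-winged: 1953 × 3/16 = 366.1875
  ebony-bodied vestigial-winged: 1953 × 1/16 = 122.0625

1098.5625, 366.1875, 366.1875, 122.0625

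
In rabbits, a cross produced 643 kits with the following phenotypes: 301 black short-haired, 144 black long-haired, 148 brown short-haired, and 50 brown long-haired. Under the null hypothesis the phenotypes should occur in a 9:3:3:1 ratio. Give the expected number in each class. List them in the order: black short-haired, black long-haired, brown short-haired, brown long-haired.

361.6875, 120.5625, 120.5625, 40.1875

The 9:3:3:1 ratio has 16 parts, so with N = 643 the expected counts are:
  black short-haired: 643 × 9/16 = 361.6875
  black long-haired: 643 × 3/16 = 120.5625
  brown short-haired: 643 × 3/16 = 120.5625
  brown long-haired: 643 × 1/16 = 40.1875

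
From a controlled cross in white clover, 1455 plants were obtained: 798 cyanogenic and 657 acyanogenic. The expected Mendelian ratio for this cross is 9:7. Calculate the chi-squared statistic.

Expected counts for N = 1455 under a 9:7 ratio (total parts = 16):
  cyanogenic: 1455 × 9/16 = 818.4375
  acyanogenic: 1455 × 7/16 = 636.5625
χ² = Σ (O − E)² / E
  cyanogenic: (798 − 818.4375)² / 818.4375 = 0.5104
  acyanogenic: (657 − 636.5625)² / 636.5625 = 0.6562
χ² = 0.5104 + 0.6562 = 1.1666 ≈ 1.167

1.167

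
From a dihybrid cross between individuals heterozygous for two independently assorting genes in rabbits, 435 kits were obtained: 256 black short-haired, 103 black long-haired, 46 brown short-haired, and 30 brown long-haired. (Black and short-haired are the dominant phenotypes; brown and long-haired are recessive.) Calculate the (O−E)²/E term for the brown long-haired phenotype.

A dihybrid F₂ with independent assortment and complete dominance at both loci gives a 9:3:3:1 phenotypic ratio.
Under the 9:3:3:1 hypothesis (Σ ratio = 16, N = 435):
  black short-haired: 435 × 9/16 = 244.6875
  black long-haired: 435 × 3/16 = 81.5625
  brown short-haired: 435 × 3/16 = 81.5625
  brown long-haired: 435 × 1/16 = 27.1875
Contribution of brown long-haired: (30 − 27.1875)² / 27.1875 = 0.2909

0.291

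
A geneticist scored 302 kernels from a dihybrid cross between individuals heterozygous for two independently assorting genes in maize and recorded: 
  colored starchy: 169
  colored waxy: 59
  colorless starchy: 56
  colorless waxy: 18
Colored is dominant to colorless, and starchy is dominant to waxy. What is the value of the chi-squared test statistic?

A dihybrid F₂ with independent assortment and complete dominance at both loci gives a 9:3:3:1 phenotypic ratio.
Under the 9:3:3:1 hypothesis (Σ ratio = 16, N = 302):
  colored starchy: 302 × 9/16 = 169.875
  colored waxy: 302 × 3/16 = 56.625
  colorless starchy: 302 × 3/16 = 56.625
  colorless waxy: 302 × 1/16 = 18.875
χ² = Σ (O − E)² / E
  colored starchy: (169 − 169.875)² / 169.875 = 0.0045
  colored waxy: (59 − 56.625)² / 56.625 = 0.0996
  colorless starchy: (56 − 56.625)² / 56.625 = 0.0069
  colorless waxy: (18 − 18.875)² / 18.875 = 0.0406
χ² = 0.0045 + 0.0996 + 0.0069 + 0.0406 = 0.1516 ≈ 0.152

0.152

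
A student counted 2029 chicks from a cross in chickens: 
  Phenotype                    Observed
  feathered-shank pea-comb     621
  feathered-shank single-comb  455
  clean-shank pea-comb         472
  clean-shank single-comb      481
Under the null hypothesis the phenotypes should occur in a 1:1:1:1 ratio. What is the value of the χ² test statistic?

34.698

Under the 1:1:1:1 hypothesis (Σ ratio = 4, N = 2029):
  feathered-shank pea-comb: 2029 × 1/4 = 507.25
  feathered-shank single-comb: 2029 × 1/4 = 507.25
  clean-shank pea-comb: 2029 × 1/4 = 507.25
  clean-shank single-comb: 2029 × 1/4 = 507.25
χ² = Σ (O − E)² / E
  feathered-shank pea-comb: (621 − 507.25)² / 507.25 = 25.5083
  feathered-shank single-comb: (455 − 507.25)² / 507.25 = 5.3821
  clean-shank pea-comb: (472 − 507.25)² / 507.25 = 2.4496
  clean-shank single-comb: (481 − 507.25)² / 507.25 = 1.3584
χ² = 25.5083 + 5.3821 + 2.4496 + 1.3584 = 34.6984 ≈ 34.698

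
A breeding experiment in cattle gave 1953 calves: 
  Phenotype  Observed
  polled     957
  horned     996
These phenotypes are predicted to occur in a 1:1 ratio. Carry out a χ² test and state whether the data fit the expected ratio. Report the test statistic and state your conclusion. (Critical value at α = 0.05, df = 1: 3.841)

Under the 1:1 hypothesis (Σ ratio = 2, N = 1953):
  polled: 1953 × 1/2 = 976.5
  horned: 1953 × 1/2 = 976.5
χ² = Σ (O − E)² / E
  polled: (957 − 976.5)² / 976.5 = 0.3894
  horned: (996 − 976.5)² / 976.5 = 0.3894
χ² = 0.3894 + 0.3894 = 0.7788 ≈ 0.779
Degrees of freedom = 2 − 1 = 1; critical value at α = 0.05 is 3.841.
Since 0.779 < 3.841, we fail to reject the null hypothesis — the data are consistent with the 1:1 ratio.

0.779; consistent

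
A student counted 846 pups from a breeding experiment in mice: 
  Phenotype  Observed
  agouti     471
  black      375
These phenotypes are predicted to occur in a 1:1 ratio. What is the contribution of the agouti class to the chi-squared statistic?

5.447

Expected counts for N = 846 under a 1:1 ratio (total parts = 2):
  agouti: 846 × 1/2 = 423
  black: 846 × 1/2 = 423
Contribution of agouti: (471 − 423)² / 423 = 5.4468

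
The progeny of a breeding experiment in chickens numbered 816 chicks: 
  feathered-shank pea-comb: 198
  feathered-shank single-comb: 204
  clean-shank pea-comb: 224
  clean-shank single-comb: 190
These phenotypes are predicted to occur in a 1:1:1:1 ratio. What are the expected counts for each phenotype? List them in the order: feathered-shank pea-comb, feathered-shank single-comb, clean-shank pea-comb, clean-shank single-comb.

The 1:1:1:1 ratio has 4 parts, so with N = 816 the expected counts are:
  feathered-shank pea-comb: 816 × 1/4 = 204
  feathered-shank single-comb: 816 × 1/4 = 204
  clean-shank pea-comb: 816 × 1/4 = 204
  clean-shank single-comb: 816 × 1/4 = 204

204, 204, 204, 204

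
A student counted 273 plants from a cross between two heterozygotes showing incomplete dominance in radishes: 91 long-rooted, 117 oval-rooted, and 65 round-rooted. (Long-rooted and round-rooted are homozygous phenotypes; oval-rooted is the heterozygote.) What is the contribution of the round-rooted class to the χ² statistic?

With incomplete dominance, a heterozygote × heterozygote cross gives a 1:2:1 phenotypic ratio.
Under the 1:2:1 hypothesis (Σ ratio = 4, N = 273):
  long-rooted: 273 × 1/4 = 68.25
  oval-rooted: 273 × 2/4 = 136.5
  round-rooted: 273 × 1/4 = 68.25
Contribution of round-rooted: (65 − 68.25)² / 68.25 = 0.1548

0.155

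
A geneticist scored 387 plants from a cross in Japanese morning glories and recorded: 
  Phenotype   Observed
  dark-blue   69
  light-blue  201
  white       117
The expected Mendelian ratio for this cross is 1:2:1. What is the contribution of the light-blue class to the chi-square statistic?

The 1:2:1 ratio has 4 parts, so with N = 387 the expected counts are:
  dark-blue: 387 × 1/4 = 96.75
  light-blue: 387 × 2/4 = 193.5
  white: 387 × 1/4 = 96.75
Contribution of light-blue: (201 − 193.5)² / 193.5 = 0.2907

0.291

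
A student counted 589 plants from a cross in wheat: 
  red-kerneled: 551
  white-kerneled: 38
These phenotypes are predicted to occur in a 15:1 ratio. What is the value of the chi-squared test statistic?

The 15:1 ratio has 16 parts, so with N = 589 the expected counts are:
  red-kerneled: 589 × 15/16 = 552.1875
  white-kerneled: 589 × 1/16 = 36.8125
χ² = Σ (O − E)² / E
  red-kerneled: (551 − 552.1875)² / 552.1875 = 0.0026
  white-kerneled: (38 − 36.8125)² / 36.8125 = 0.0383
χ² = 0.0026 + 0.0383 = 0.0409 ≈ 0.041

0.041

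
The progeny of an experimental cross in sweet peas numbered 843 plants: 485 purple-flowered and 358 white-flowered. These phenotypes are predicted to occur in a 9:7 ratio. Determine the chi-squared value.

Expected counts for N = 843 under a 9:7 ratio (total parts = 16):
  purple-flowered: 843 × 9/16 = 474.1875
  white-flowered: 843 × 7/16 = 368.8125
χ² = Σ (O − E)² / E
  purple-flowered: (485 − 474.1875)² / 474.1875 = 0.2465
  white-flowered: (358 − 368.8125)² / 368.8125 = 0.3170
χ² = 0.2465 + 0.3170 = 0.5635 ≈ 0.564

0.564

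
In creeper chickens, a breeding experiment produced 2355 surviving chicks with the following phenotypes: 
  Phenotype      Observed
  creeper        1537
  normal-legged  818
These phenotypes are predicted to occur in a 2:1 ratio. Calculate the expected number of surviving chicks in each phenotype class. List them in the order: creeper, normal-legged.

1570, 785

Expected counts for N = 2355 under a 2:1 ratio (total parts = 3):
  creeper: 2355 × 2/3 = 1570
  normal-legged: 2355 × 1/3 = 785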